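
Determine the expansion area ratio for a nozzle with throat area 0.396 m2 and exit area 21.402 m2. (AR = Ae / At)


AR = 21.402 / 0.396 = 54.0

54.0


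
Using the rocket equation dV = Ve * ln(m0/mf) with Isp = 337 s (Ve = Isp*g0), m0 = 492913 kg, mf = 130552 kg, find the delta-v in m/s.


Ve = 337 * 9.81 = 3305.97 m/s
dV = 3305.97 * ln(492913/130552) = 4392 m/s

4392 m/s


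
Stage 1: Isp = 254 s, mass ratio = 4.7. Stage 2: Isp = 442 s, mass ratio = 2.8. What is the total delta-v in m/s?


dV1 = 254 * 9.81 * ln(4.7) = 3856.1 m/s
dV2 = 442 * 9.81 * ln(2.8) = 4464.5 m/s
Total dV = 3856.1 + 4464.5 = 8320.6 m/s ~ 8321 m/s

8321 m/s


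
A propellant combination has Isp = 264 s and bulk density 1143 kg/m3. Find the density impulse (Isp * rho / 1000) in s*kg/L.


rho*Isp = 264 * 1143 / 1000 = 302 s*kg/L

302 s*kg/L


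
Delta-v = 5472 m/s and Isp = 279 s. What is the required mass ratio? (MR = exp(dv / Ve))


Ve = 279 * 9.81 = 2736.99 m/s
MR = exp(5472 / 2736.99) = 7.384

7.384


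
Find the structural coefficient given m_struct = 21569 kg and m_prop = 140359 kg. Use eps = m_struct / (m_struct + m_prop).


eps = 21569 / (21569 + 140359) = 0.1332

0.1332


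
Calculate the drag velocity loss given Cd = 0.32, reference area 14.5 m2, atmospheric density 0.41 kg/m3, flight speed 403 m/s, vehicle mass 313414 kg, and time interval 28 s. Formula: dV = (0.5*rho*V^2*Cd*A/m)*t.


D = 0.5 * 0.41 * 403^2 * 0.32 * 14.5 = 154483.44 N
a = 154483.44 / 313414 = 0.4929 m/s2
dV = 0.4929 * 28 = 13.8 m/s

13.8 m/s


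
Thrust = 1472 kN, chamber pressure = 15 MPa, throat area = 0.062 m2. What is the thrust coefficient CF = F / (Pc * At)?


CF = 1472000 / (15e6 * 0.062) = 1.58

1.58


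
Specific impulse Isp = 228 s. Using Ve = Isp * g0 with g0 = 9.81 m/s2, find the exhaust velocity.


Ve = Isp * g0 = 228 * 9.81 = 2236.7 m/s

2236.7 m/s


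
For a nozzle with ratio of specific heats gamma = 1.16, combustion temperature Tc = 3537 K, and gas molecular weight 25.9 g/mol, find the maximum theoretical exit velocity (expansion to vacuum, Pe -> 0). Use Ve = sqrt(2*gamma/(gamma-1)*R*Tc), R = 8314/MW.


R = 8314 / 25.9 = 321.0 J/(kg.K)
Ve = sqrt(2 * 1.16 / (1.16 - 1) * 321.0 * 3537) = 4057 m/s

4057 m/s


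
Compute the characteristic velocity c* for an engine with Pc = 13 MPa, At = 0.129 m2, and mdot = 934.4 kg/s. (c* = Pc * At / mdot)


c* = 13e6 * 0.129 / 934.4 = 1795 m/s

1795 m/s


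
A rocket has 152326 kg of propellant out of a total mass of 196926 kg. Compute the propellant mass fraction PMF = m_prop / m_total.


PMF = 152326 / 196926 = 0.774

0.774


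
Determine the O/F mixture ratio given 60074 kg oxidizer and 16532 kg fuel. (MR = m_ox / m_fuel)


MR = 60074 / 16532 = 3.63

3.63


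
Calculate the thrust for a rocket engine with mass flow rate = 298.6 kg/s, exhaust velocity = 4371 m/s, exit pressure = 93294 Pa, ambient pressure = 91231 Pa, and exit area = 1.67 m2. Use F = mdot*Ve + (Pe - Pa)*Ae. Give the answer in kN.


F = 298.6 * 4371 + (93294 - 91231) * 1.67 = 1.3086e+06 N = 1308.6 kN

1308.6 kN


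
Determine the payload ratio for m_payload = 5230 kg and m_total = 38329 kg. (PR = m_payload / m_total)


PR = 5230 / 38329 = 0.1365

0.1365


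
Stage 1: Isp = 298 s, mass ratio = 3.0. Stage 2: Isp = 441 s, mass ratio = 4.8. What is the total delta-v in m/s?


dV1 = 298 * 9.81 * ln(3.0) = 3211.7 m/s
dV2 = 441 * 9.81 * ln(4.8) = 6786.2 m/s
Total dV = 3211.7 + 6786.2 = 9997.9 m/s ~ 9998 m/s

9998 m/s


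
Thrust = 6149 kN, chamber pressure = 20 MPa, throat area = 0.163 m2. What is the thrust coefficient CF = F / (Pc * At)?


CF = 6149000 / (20e6 * 0.163) = 1.89

1.89


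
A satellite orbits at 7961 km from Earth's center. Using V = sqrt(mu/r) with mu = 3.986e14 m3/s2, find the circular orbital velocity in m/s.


V = sqrt(3.986e14 / 7961000) = 7076 m/s

7076 m/s


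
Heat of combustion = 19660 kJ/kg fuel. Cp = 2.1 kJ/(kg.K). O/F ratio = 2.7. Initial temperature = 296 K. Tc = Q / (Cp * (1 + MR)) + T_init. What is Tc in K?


Tc = 19660 / (2.1 * (1 + 2.7)) + 296 = 2826 K

2826 K


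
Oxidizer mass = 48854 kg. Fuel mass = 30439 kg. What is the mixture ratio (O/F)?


MR = 48854 / 30439 = 1.6

1.6


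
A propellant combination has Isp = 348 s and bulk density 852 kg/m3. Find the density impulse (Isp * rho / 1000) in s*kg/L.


rho*Isp = 348 * 852 / 1000 = 296 s*kg/L

296 s*kg/L


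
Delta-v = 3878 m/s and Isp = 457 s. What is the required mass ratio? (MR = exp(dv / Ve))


Ve = 457 * 9.81 = 4483.17 m/s
MR = exp(3878 / 4483.17) = 2.375

2.375


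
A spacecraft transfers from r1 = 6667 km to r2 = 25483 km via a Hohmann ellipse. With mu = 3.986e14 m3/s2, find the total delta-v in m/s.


V1 = sqrt(mu/r1) = 7732.21 m/s
dV1 = V1*(sqrt(2*r2/(r1+r2)) - 1) = 2003.18 m/s
V2 = sqrt(mu/r2) = 3954.97 m/s
dV2 = V2*(1 - sqrt(2*r1/(r1+r2))) = 1407.95 m/s
Total dV = 3411 m/s

3411 m/s


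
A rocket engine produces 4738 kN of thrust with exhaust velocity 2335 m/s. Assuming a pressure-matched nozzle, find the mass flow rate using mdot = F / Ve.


mdot = F / Ve = 4738000 / 2335 = 2029.1 kg/s

2029.1 kg/s


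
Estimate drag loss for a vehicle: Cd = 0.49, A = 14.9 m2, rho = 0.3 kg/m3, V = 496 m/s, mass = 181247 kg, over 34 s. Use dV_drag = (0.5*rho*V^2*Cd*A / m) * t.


D = 0.5 * 0.3 * 496^2 * 0.49 * 14.9 = 269424.42 N
a = 269424.42 / 181247 = 1.4865 m/s2
dV = 1.4865 * 34 = 50.5 m/s

50.5 m/s


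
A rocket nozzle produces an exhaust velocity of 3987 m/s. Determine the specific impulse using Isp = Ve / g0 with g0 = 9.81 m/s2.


Isp = Ve / g0 = 3987 / 9.81 = 406.4 s

406.4 s


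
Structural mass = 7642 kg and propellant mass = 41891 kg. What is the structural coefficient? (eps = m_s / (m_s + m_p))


eps = 7642 / (7642 + 41891) = 0.1543

0.1543


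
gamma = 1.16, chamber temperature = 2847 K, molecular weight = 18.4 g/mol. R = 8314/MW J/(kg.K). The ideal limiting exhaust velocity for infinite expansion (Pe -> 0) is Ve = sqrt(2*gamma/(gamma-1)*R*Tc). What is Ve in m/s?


R = 8314 / 18.4 = 451.85 J/(kg.K)
Ve = sqrt(2 * 1.16 / (1.16 - 1) * 451.85 * 2847) = 4319 m/s

4319 m/s


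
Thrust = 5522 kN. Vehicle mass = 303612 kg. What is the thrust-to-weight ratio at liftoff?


TWR = 5522000 / (303612 * 9.81) = 1.85

1.85


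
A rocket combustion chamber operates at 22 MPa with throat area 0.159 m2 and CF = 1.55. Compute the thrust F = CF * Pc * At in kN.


F = 1.55 * 22e6 * 0.159 = 5.4219e+06 N = 5421.9 kN

5421.9 kN


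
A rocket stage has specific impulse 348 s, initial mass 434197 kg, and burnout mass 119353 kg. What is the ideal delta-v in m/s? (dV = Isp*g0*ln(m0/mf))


Ve = 348 * 9.81 = 3413.88 m/s
dV = 3413.88 * ln(434197/119353) = 4409 m/s

4409 m/s


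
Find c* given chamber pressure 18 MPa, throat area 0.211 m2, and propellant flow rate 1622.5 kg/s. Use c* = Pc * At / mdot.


c* = 18e6 * 0.211 / 1622.5 = 2341 m/s

2341 m/s


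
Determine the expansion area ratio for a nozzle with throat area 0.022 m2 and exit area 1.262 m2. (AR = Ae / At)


AR = 1.262 / 0.022 = 57.4

57.4


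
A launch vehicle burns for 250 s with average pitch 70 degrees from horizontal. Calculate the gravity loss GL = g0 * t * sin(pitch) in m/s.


GL = 9.81 * 250 * sin(70 deg) = 2305 m/s

2305 m/s


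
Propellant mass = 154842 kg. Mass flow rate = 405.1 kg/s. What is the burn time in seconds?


tb = 154842 / 405.1 = 382.2 s

382.2 s


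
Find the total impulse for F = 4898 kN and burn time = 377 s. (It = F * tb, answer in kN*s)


It = 4898 * 377 = 1846546 kN*s

1846546 kN*s


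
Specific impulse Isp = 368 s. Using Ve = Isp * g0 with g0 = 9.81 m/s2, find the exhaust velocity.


Ve = Isp * g0 = 368 * 9.81 = 3610.1 m/s

3610.1 m/s


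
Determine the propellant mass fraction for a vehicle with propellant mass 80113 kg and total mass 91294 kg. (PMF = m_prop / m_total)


PMF = 80113 / 91294 = 0.878

0.878


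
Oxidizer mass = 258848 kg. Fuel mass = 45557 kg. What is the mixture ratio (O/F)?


MR = 258848 / 45557 = 5.68

5.68


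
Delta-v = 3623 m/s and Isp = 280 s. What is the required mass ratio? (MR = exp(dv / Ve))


Ve = 280 * 9.81 = 2746.8 m/s
MR = exp(3623 / 2746.8) = 3.74

3.74


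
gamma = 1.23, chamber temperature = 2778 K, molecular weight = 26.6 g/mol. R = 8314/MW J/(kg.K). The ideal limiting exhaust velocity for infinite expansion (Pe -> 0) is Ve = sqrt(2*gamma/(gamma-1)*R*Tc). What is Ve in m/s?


R = 8314 / 26.6 = 312.56 J/(kg.K)
Ve = sqrt(2 * 1.23 / (1.23 - 1) * 312.56 * 2778) = 3047 m/s

3047 m/s


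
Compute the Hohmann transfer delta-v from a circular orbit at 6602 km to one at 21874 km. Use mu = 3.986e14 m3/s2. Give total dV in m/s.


V1 = sqrt(mu/r1) = 7770.18 m/s
dV1 = V1*(sqrt(2*r2/(r1+r2)) - 1) = 1860.8 m/s
V2 = sqrt(mu/r2) = 4268.79 m/s
dV2 = V2*(1 - sqrt(2*r1/(r1+r2))) = 1361.97 m/s
Total dV = 3223 m/s

3223 m/s


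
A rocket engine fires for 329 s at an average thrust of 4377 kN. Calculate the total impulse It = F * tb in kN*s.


It = 4377 * 329 = 1440033 kN*s

1440033 kN*s


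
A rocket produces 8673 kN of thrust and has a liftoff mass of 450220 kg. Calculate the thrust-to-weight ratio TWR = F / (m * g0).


TWR = 8673000 / (450220 * 9.81) = 1.96

1.96


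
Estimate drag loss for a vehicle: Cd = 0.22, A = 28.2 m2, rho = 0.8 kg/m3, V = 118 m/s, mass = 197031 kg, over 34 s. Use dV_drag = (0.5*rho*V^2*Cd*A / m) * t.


D = 0.5 * 0.8 * 118^2 * 0.22 * 28.2 = 34553.8 N
a = 34553.8 / 197031 = 0.1754 m/s2
dV = 0.1754 * 34 = 6.0 m/s

6.0 m/s


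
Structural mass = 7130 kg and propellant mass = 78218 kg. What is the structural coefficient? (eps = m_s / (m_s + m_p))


eps = 7130 / (7130 + 78218) = 0.0835

0.0835


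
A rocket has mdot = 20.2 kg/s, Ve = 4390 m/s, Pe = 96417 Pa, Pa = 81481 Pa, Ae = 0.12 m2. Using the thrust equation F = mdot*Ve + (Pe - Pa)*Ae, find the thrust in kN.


F = 20.2 * 4390 + (96417 - 81481) * 0.12 = 90470.0 N = 90.5 kN

90.5 kN


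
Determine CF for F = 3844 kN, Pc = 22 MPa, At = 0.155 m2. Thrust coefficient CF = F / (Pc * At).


CF = 3844000 / (22e6 * 0.155) = 1.13

1.13


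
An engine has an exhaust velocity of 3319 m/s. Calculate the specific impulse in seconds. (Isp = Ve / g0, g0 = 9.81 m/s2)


Isp = Ve / g0 = 3319 / 9.81 = 338.3 s

338.3 s


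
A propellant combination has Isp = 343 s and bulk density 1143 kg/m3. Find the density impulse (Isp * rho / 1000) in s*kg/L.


rho*Isp = 343 * 1143 / 1000 = 392 s*kg/L

392 s*kg/L


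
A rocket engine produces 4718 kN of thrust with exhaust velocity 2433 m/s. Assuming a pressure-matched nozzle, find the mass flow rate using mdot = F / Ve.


mdot = F / Ve = 4718000 / 2433 = 1939.2 kg/s

1939.2 kg/s


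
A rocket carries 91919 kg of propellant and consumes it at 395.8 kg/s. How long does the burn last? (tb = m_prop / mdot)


tb = 91919 / 395.8 = 232.2 s

232.2 s


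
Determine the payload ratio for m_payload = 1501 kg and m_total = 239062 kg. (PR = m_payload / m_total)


PR = 1501 / 239062 = 0.0063

0.0063


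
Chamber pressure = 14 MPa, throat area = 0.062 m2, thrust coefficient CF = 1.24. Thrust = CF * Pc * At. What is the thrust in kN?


F = 1.24 * 14e6 * 0.062 = 1.0763e+06 N = 1076.3 kN

1076.3 kN


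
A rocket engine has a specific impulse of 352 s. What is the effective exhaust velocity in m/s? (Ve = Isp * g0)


Ve = Isp * g0 = 352 * 9.81 = 3453.1 m/s

3453.1 m/s


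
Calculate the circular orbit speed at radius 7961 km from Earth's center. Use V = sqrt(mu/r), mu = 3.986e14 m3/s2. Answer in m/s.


V = sqrt(3.986e14 / 7961000) = 7076 m/s

7076 m/s


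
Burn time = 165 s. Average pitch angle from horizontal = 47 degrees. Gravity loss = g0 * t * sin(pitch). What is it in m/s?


GL = 9.81 * 165 * sin(47 deg) = 1184 m/s

1184 m/s


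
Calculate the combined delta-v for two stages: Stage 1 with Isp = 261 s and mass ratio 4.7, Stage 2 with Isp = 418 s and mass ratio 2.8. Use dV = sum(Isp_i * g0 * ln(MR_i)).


dV1 = 261 * 9.81 * ln(4.7) = 3962.4 m/s
dV2 = 418 * 9.81 * ln(2.8) = 4222.0 m/s
Total dV = 3962.4 + 4222.0 = 8184.4 m/s ~ 8184 m/s

8184 m/s


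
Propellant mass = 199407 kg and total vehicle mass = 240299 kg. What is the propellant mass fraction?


PMF = 199407 / 240299 = 0.83

0.83


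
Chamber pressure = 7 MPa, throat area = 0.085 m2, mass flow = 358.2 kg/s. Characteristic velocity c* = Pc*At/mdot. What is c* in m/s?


c* = 7e6 * 0.085 / 358.2 = 1661 m/s

1661 m/s


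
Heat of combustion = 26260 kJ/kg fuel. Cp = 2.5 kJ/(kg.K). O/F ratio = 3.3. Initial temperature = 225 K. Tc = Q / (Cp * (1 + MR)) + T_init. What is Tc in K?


Tc = 26260 / (2.5 * (1 + 3.3)) + 225 = 2668 K

2668 K


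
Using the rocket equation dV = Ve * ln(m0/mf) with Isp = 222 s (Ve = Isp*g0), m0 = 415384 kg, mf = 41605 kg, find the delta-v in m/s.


Ve = 222 * 9.81 = 2177.82 m/s
dV = 2177.82 * ln(415384/41605) = 5011 m/s

5011 m/s


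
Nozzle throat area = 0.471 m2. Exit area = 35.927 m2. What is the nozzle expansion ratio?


AR = 35.927 / 0.471 = 76.3

76.3


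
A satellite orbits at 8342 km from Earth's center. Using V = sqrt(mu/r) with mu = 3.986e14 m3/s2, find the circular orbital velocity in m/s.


V = sqrt(3.986e14 / 8342000) = 6912 m/s

6912 m/s


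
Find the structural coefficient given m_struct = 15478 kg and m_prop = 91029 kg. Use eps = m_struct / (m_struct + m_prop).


eps = 15478 / (15478 + 91029) = 0.1453

0.1453


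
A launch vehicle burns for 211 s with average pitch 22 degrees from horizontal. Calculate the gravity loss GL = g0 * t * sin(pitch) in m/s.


GL = 9.81 * 211 * sin(22 deg) = 775 m/s

775 m/s


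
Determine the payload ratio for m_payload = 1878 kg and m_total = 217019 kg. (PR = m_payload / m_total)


PR = 1878 / 217019 = 0.0087

0.0087


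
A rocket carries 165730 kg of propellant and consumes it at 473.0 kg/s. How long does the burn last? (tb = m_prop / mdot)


tb = 165730 / 473.0 = 350.4 s

350.4 s


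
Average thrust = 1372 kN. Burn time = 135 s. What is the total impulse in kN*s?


It = 1372 * 135 = 185220 kN*s

185220 kN*s


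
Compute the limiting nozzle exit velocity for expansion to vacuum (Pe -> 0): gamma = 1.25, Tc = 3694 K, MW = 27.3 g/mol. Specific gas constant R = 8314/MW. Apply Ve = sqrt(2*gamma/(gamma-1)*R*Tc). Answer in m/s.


R = 8314 / 27.3 = 304.54 J/(kg.K)
Ve = sqrt(2 * 1.25 / (1.25 - 1) * 304.54 * 3694) = 3354 m/s

3354 m/s


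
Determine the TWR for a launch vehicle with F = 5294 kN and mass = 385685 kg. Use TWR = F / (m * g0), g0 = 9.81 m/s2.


TWR = 5294000 / (385685 * 9.81) = 1.4

1.4


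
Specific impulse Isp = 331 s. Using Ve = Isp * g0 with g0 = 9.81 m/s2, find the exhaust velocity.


Ve = Isp * g0 = 331 * 9.81 = 3247.1 m/s

3247.1 m/s


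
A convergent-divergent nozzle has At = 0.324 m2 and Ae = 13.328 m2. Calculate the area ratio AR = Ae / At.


AR = 13.328 / 0.324 = 41.1

41.1


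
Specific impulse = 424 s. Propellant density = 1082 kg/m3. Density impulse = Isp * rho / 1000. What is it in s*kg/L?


rho*Isp = 424 * 1082 / 1000 = 459 s*kg/L

459 s*kg/L


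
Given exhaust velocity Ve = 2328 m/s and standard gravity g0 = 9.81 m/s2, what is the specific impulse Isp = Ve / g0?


Isp = Ve / g0 = 2328 / 9.81 = 237.3 s

237.3 s


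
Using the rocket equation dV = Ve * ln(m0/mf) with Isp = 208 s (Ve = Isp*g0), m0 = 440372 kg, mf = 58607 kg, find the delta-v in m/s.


Ve = 208 * 9.81 = 2040.48 m/s
dV = 2040.48 * ln(440372/58607) = 4115 m/s

4115 m/s


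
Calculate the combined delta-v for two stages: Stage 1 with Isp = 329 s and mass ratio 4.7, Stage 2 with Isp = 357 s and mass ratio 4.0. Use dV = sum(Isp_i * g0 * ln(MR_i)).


dV1 = 329 * 9.81 * ln(4.7) = 4994.7 m/s
dV2 = 357 * 9.81 * ln(4.0) = 4855.0 m/s
Total dV = 4994.7 + 4855.0 = 9849.7 m/s ~ 9850 m/s

9850 m/s


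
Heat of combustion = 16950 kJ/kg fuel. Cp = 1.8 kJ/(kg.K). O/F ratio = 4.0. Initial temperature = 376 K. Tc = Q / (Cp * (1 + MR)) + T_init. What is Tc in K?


Tc = 16950 / (1.8 * (1 + 4.0)) + 376 = 2259 K

2259 K


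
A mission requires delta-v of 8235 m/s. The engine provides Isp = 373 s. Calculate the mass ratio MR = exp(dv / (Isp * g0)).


Ve = 373 * 9.81 = 3659.13 m/s
MR = exp(8235 / 3659.13) = 9.493

9.493


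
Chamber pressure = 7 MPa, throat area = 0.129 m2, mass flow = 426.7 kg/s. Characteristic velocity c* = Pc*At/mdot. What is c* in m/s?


c* = 7e6 * 0.129 / 426.7 = 2116 m/s

2116 m/s


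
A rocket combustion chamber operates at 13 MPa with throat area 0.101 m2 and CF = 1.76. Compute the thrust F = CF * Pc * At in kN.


F = 1.76 * 13e6 * 0.101 = 2.3109e+06 N = 2310.9 kN

2310.9 kN


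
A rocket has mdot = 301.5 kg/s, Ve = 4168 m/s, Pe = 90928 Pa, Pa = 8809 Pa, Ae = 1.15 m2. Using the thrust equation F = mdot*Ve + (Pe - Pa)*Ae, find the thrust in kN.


F = 301.5 * 4168 + (90928 - 8809) * 1.15 = 1.3511e+06 N = 1351.1 kN

1351.1 kN


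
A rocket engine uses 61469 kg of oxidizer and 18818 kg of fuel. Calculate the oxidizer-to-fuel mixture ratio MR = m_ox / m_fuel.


MR = 61469 / 18818 = 3.27

3.27


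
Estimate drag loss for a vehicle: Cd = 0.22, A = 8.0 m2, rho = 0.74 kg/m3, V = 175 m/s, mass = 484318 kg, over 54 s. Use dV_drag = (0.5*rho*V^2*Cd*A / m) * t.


D = 0.5 * 0.74 * 175^2 * 0.22 * 8.0 = 19943.0 N
a = 19943.0 / 484318 = 0.0412 m/s2
dV = 0.0412 * 54 = 2.2 m/s

2.2 m/s


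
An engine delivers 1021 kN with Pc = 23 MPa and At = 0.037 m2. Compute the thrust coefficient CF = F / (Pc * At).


CF = 1021000 / (23e6 * 0.037) = 1.2

1.2


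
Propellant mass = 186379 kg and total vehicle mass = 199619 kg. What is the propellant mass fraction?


PMF = 186379 / 199619 = 0.934

0.934


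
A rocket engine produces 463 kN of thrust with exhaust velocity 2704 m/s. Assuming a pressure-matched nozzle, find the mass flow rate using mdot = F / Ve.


mdot = F / Ve = 463000 / 2704 = 171.2 kg/s

171.2 kg/s


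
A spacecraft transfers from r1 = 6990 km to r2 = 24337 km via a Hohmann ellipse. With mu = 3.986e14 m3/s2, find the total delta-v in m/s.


V1 = sqrt(mu/r1) = 7551.44 m/s
dV1 = V1*(sqrt(2*r2/(r1+r2)) - 1) = 1861.36 m/s
V2 = sqrt(mu/r2) = 4047.02 m/s
dV2 = V2*(1 - sqrt(2*r1/(r1+r2))) = 1343.5 m/s
Total dV = 3205 m/s

3205 m/s


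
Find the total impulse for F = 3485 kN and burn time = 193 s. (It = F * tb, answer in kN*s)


It = 3485 * 193 = 672605 kN*s

672605 kN*s


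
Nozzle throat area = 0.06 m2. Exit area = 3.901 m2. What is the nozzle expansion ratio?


AR = 3.901 / 0.06 = 65.0

65.0


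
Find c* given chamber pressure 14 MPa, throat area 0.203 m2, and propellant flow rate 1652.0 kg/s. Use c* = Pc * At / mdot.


c* = 14e6 * 0.203 / 1652.0 = 1720 m/s

1720 m/s


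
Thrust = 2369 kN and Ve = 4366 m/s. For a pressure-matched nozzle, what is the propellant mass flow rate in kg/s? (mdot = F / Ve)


mdot = F / Ve = 2369000 / 4366 = 542.6 kg/s

542.6 kg/s


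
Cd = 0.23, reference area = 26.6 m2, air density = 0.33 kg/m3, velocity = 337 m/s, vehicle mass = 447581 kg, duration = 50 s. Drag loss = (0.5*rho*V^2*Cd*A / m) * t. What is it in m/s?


D = 0.5 * 0.33 * 337^2 * 0.23 * 26.6 = 114644.5 N
a = 114644.5 / 447581 = 0.2561 m/s2
dV = 0.2561 * 50 = 12.8 m/s

12.8 m/s


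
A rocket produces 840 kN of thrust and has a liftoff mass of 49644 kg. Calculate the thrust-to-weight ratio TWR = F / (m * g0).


TWR = 840000 / (49644 * 9.81) = 1.72

1.72


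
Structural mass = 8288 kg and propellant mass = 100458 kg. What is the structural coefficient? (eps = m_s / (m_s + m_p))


eps = 8288 / (8288 + 100458) = 0.0762

0.0762


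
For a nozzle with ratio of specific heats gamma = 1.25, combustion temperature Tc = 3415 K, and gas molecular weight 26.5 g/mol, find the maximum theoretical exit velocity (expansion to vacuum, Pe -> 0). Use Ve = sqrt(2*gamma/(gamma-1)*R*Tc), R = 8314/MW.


R = 8314 / 26.5 = 313.74 J/(kg.K)
Ve = sqrt(2 * 1.25 / (1.25 - 1) * 313.74 * 3415) = 3273 m/s

3273 m/s


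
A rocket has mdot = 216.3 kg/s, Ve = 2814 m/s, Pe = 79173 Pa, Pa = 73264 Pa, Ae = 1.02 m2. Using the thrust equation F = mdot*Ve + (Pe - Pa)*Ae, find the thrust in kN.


F = 216.3 * 2814 + (79173 - 73264) * 1.02 = 614695.0 N = 614.7 kN

614.7 kN


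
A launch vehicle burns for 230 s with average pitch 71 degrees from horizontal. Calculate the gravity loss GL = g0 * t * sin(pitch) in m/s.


GL = 9.81 * 230 * sin(71 deg) = 2133 m/s

2133 m/s


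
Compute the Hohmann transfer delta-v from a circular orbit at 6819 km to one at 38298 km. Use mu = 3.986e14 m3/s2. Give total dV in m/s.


V1 = sqrt(mu/r1) = 7645.54 m/s
dV1 = V1*(sqrt(2*r2/(r1+r2)) - 1) = 2316.34 m/s
V2 = sqrt(mu/r2) = 3226.12 m/s
dV2 = V2*(1 - sqrt(2*r1/(r1+r2))) = 1452.4 m/s
Total dV = 3769 m/s

3769 m/s


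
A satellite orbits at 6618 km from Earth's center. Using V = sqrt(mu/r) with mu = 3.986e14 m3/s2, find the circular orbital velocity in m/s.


V = sqrt(3.986e14 / 6618000) = 7761 m/s

7761 m/s


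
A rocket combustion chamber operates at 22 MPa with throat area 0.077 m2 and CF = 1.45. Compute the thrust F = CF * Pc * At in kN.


F = 1.45 * 22e6 * 0.077 = 2.4563e+06 N = 2456.3 kN

2456.3 kN


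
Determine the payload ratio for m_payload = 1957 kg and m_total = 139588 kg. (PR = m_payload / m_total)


PR = 1957 / 139588 = 0.014

0.014


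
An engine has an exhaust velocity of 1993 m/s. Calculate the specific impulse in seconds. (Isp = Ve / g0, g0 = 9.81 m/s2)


Isp = Ve / g0 = 1993 / 9.81 = 203.2 s

203.2 s


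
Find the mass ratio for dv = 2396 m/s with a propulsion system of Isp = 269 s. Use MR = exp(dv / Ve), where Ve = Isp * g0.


Ve = 269 * 9.81 = 2638.89 m/s
MR = exp(2396 / 2638.89) = 2.479

2.479


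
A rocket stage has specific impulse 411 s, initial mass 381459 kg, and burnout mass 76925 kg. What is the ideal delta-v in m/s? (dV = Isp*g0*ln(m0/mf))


Ve = 411 * 9.81 = 4031.91 m/s
dV = 4031.91 * ln(381459/76925) = 6456 m/s

6456 m/s


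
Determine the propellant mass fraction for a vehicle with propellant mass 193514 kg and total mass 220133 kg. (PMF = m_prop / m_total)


PMF = 193514 / 220133 = 0.879

0.879


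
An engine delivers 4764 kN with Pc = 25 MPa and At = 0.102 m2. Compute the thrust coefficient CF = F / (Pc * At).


CF = 4764000 / (25e6 * 0.102) = 1.87

1.87


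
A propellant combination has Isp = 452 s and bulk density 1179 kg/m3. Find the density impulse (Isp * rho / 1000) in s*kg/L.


rho*Isp = 452 * 1179 / 1000 = 533 s*kg/L

533 s*kg/L


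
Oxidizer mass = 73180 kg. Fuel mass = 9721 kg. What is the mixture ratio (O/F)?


MR = 73180 / 9721 = 7.53

7.53


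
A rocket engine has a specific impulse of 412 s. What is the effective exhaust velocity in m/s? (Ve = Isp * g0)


Ve = Isp * g0 = 412 * 9.81 = 4041.7 m/s

4041.7 m/s


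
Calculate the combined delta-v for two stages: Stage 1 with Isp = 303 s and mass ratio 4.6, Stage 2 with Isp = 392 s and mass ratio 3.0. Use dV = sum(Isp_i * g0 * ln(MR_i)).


dV1 = 303 * 9.81 * ln(4.6) = 4536.1 m/s
dV2 = 392 * 9.81 * ln(3.0) = 4224.7 m/s
Total dV = 4536.1 + 4224.7 = 8760.8 m/s ~ 8761 m/s

8761 m/s


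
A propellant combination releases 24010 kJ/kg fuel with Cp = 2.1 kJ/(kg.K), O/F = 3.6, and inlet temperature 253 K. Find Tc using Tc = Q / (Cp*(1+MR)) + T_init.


Tc = 24010 / (2.1 * (1 + 3.6)) + 253 = 2739 K

2739 K


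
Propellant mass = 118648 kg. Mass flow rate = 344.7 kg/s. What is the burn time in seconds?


tb = 118648 / 344.7 = 344.2 s

344.2 s


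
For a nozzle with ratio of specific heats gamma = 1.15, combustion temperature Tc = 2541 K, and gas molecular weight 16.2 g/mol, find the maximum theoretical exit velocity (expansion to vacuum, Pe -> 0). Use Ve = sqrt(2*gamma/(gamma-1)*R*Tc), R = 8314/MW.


R = 8314 / 16.2 = 513.21 J/(kg.K)
Ve = sqrt(2 * 1.15 / (1.15 - 1) * 513.21 * 2541) = 4472 m/s

4472 m/s


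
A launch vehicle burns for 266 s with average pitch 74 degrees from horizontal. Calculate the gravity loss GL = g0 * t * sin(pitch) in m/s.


GL = 9.81 * 266 * sin(74 deg) = 2508 m/s

2508 m/s


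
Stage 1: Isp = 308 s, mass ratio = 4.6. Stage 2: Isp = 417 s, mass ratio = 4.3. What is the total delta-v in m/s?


dV1 = 308 * 9.81 * ln(4.6) = 4610.9 m/s
dV2 = 417 * 9.81 * ln(4.3) = 5966.9 m/s
Total dV = 4610.9 + 5966.9 = 10577.8 m/s ~ 10578 m/s

10578 m/s


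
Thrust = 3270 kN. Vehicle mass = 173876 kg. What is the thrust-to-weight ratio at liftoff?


TWR = 3270000 / (173876 * 9.81) = 1.92

1.92


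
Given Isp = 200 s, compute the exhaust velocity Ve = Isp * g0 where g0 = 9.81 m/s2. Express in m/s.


Ve = Isp * g0 = 200 * 9.81 = 1962.0 m/s

1962.0 m/s


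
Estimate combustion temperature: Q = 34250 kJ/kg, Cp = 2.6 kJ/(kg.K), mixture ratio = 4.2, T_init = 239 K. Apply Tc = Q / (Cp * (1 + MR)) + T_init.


Tc = 34250 / (2.6 * (1 + 4.2)) + 239 = 2772 K

2772 K


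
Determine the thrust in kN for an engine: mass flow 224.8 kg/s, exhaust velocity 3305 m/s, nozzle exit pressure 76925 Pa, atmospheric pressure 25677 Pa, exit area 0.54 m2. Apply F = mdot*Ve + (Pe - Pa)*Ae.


F = 224.8 * 3305 + (76925 - 25677) * 0.54 = 770638.0 N = 770.6 kN

770.6 kN


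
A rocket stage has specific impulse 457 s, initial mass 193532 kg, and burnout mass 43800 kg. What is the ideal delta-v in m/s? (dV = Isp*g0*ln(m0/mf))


Ve = 457 * 9.81 = 4483.17 m/s
dV = 4483.17 * ln(193532/43800) = 6661 m/s

6661 m/s


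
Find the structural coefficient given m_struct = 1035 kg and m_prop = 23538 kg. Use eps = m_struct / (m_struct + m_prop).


eps = 1035 / (1035 + 23538) = 0.0421

0.0421


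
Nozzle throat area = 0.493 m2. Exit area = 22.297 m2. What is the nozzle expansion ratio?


AR = 22.297 / 0.493 = 45.2

45.2


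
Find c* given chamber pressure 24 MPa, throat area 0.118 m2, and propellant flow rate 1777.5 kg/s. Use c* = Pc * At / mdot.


c* = 24e6 * 0.118 / 1777.5 = 1593 m/s

1593 m/s


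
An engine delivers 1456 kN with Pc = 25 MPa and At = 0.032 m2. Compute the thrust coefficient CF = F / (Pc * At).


CF = 1456000 / (25e6 * 0.032) = 1.82

1.82


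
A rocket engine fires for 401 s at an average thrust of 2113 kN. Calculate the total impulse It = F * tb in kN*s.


It = 2113 * 401 = 847313 kN*s

847313 kN*s


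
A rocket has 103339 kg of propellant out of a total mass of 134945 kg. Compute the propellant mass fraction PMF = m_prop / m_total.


PMF = 103339 / 134945 = 0.766

0.766


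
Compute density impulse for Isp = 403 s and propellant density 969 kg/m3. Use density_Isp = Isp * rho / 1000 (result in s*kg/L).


rho*Isp = 403 * 969 / 1000 = 391 s*kg/L

391 s*kg/L


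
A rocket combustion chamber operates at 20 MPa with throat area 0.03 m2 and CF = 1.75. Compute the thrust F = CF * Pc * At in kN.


F = 1.75 * 20e6 * 0.03 = 1.0500e+06 N = 1050.0 kN

1050.0 kN


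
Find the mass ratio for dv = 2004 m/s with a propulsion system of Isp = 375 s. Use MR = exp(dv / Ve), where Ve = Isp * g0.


Ve = 375 * 9.81 = 3678.75 m/s
MR = exp(2004 / 3678.75) = 1.724

1.724


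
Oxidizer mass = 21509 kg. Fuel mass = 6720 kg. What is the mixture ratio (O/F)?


MR = 21509 / 6720 = 3.2

3.2


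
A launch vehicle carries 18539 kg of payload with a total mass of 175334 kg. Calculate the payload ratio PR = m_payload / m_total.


PR = 18539 / 175334 = 0.1057

0.1057


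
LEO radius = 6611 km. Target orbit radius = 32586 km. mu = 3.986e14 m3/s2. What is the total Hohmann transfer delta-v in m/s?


V1 = sqrt(mu/r1) = 7764.89 m/s
dV1 = V1*(sqrt(2*r2/(r1+r2)) - 1) = 2247.54 m/s
V2 = sqrt(mu/r2) = 3497.46 m/s
dV2 = V2*(1 - sqrt(2*r1/(r1+r2))) = 1466.16 m/s
Total dV = 3714 m/s

3714 m/s


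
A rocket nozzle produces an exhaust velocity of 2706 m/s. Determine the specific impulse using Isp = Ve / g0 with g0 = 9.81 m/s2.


Isp = Ve / g0 = 2706 / 9.81 = 275.8 s

275.8 s


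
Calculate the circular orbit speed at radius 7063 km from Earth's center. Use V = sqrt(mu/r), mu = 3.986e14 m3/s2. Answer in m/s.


V = sqrt(3.986e14 / 7063000) = 7512 m/s

7512 m/s


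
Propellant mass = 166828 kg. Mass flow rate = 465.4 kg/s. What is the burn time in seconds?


tb = 166828 / 465.4 = 358.5 s

358.5 s


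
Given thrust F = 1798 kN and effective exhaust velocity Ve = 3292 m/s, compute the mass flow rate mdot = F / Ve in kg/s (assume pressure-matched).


mdot = F / Ve = 1798000 / 3292 = 546.2 kg/s

546.2 kg/s


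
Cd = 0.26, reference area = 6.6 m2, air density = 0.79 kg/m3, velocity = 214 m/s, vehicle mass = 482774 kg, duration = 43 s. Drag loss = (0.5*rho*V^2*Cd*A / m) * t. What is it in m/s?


D = 0.5 * 0.79 * 214^2 * 0.26 * 6.6 = 31041.44 N
a = 31041.44 / 482774 = 0.0643 m/s2
dV = 0.0643 * 43 = 2.8 m/s

2.8 m/s


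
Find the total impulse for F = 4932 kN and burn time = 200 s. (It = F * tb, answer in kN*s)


It = 4932 * 200 = 986400 kN*s

986400 kN*s


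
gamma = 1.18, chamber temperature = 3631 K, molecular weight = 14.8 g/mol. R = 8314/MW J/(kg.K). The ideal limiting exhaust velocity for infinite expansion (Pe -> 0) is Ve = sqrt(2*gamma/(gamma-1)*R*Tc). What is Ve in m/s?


R = 8314 / 14.8 = 561.76 J/(kg.K)
Ve = sqrt(2 * 1.18 / (1.18 - 1) * 561.76 * 3631) = 5171 m/s

5171 m/s


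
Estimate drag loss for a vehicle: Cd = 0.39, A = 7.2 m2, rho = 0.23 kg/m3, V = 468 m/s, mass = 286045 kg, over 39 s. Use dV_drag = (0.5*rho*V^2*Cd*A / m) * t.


D = 0.5 * 0.23 * 468^2 * 0.39 * 7.2 = 70727.23 N
a = 70727.23 / 286045 = 0.2473 m/s2
dV = 0.2473 * 39 = 9.6 m/s

9.6 m/s


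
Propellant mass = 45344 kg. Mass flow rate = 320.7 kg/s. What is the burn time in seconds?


tb = 45344 / 320.7 = 141.4 s

141.4 s


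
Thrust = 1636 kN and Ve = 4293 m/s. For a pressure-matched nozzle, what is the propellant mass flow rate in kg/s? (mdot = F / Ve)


mdot = F / Ve = 1636000 / 4293 = 381.1 kg/s

381.1 kg/s


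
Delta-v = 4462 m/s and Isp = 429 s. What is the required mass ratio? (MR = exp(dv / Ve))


Ve = 429 * 9.81 = 4208.49 m/s
MR = exp(4462 / 4208.49) = 2.887

2.887


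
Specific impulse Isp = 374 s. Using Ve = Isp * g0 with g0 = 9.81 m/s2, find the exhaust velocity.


Ve = Isp * g0 = 374 * 9.81 = 3668.9 m/s

3668.9 m/s


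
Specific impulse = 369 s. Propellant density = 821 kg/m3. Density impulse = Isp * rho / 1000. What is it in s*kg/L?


rho*Isp = 369 * 821 / 1000 = 303 s*kg/L

303 s*kg/L


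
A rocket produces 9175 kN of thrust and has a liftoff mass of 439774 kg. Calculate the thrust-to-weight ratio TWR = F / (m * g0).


TWR = 9175000 / (439774 * 9.81) = 2.13

2.13


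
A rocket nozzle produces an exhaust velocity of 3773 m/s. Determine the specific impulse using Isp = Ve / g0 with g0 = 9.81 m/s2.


Isp = Ve / g0 = 3773 / 9.81 = 384.6 s

384.6 s


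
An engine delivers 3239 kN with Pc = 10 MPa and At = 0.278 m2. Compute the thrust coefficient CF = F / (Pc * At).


CF = 3239000 / (10e6 * 0.278) = 1.17

1.17


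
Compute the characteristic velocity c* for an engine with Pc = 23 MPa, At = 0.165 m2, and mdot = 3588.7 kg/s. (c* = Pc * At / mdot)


c* = 23e6 * 0.165 / 3588.7 = 1057 m/s

1057 m/s


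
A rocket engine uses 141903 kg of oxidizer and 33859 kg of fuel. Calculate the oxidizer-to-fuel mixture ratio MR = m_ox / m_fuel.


MR = 141903 / 33859 = 4.19

4.19


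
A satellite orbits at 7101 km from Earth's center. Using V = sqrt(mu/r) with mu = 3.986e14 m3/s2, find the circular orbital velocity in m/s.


V = sqrt(3.986e14 / 7101000) = 7492 m/s

7492 m/s


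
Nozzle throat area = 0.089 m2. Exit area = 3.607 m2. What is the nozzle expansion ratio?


AR = 3.607 / 0.089 = 40.5

40.5


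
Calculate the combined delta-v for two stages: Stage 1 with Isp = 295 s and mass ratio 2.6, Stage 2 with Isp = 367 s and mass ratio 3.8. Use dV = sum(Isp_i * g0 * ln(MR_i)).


dV1 = 295 * 9.81 * ln(2.6) = 2765.2 m/s
dV2 = 367 * 9.81 * ln(3.8) = 4806.4 m/s
Total dV = 2765.2 + 4806.4 = 7571.6 m/s ~ 7572 m/s

7572 m/s


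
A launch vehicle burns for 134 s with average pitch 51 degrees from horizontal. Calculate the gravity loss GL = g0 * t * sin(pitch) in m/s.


GL = 9.81 * 134 * sin(51 deg) = 1022 m/s

1022 m/s


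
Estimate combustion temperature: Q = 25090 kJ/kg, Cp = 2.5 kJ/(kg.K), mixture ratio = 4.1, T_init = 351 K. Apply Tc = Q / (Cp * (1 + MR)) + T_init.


Tc = 25090 / (2.5 * (1 + 4.1)) + 351 = 2319 K

2319 K


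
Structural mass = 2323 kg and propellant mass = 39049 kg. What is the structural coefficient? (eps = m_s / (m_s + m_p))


eps = 2323 / (2323 + 39049) = 0.0561

0.0561


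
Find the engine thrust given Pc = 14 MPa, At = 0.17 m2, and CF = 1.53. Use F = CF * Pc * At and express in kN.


F = 1.53 * 14e6 * 0.17 = 3.6414e+06 N = 3641.4 kN

3641.4 kN


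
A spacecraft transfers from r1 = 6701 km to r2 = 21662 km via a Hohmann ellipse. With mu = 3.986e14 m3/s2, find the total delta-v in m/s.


V1 = sqrt(mu/r1) = 7712.57 m/s
dV1 = V1*(sqrt(2*r2/(r1+r2)) - 1) = 1819.5 m/s
V2 = sqrt(mu/r2) = 4289.63 m/s
dV2 = V2*(1 - sqrt(2*r1/(r1+r2))) = 1340.94 m/s
Total dV = 3160 m/s

3160 m/s


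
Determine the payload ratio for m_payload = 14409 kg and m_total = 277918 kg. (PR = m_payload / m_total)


PR = 14409 / 277918 = 0.0518

0.0518


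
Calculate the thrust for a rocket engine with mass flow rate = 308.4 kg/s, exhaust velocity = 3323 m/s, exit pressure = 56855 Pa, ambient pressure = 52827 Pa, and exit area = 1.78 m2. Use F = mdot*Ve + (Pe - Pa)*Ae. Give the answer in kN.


F = 308.4 * 3323 + (56855 - 52827) * 1.78 = 1.0320e+06 N = 1032.0 kN

1032.0 kN


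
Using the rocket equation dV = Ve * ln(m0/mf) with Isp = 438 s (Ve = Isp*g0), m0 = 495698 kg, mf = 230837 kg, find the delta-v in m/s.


Ve = 438 * 9.81 = 4296.78 m/s
dV = 4296.78 * ln(495698/230837) = 3284 m/s

3284 m/s


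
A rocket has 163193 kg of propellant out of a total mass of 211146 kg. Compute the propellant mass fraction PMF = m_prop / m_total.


PMF = 163193 / 211146 = 0.773

0.773


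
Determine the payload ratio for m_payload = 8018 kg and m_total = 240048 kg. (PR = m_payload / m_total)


PR = 8018 / 240048 = 0.0334

0.0334


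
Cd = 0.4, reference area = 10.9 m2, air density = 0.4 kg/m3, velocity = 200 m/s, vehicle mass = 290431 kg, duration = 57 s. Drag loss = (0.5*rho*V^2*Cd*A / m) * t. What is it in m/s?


D = 0.5 * 0.4 * 200^2 * 0.4 * 10.9 = 34880.0 N
a = 34880.0 / 290431 = 0.1201 m/s2
dV = 0.1201 * 57 = 6.8 m/s

6.8 m/s


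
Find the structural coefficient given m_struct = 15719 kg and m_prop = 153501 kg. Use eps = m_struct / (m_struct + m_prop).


eps = 15719 / (15719 + 153501) = 0.0929

0.0929


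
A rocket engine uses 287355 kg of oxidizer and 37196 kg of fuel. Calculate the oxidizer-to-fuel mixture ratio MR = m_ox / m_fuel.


MR = 287355 / 37196 = 7.73

7.73


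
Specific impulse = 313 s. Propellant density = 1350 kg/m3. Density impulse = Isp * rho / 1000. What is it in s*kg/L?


rho*Isp = 313 * 1350 / 1000 = 423 s*kg/L

423 s*kg/L


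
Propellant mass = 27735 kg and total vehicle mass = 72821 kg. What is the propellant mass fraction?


PMF = 27735 / 72821 = 0.381

0.381


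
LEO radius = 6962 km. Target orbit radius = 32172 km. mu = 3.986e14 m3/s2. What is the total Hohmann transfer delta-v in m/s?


V1 = sqrt(mu/r1) = 7566.62 m/s
dV1 = V1*(sqrt(2*r2/(r1+r2)) - 1) = 2135.77 m/s
V2 = sqrt(mu/r2) = 3519.89 m/s
dV2 = V2*(1 - sqrt(2*r1/(r1+r2))) = 1420.3 m/s
Total dV = 3556 m/s

3556 m/s


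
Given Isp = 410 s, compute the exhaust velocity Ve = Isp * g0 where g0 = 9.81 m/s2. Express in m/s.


Ve = Isp * g0 = 410 * 9.81 = 4022.1 m/s

4022.1 m/s


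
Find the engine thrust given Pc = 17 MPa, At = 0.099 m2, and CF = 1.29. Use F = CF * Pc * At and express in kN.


F = 1.29 * 17e6 * 0.099 = 2.1711e+06 N = 2171.1 kN

2171.1 kN


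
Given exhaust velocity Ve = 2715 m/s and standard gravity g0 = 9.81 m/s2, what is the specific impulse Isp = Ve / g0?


Isp = Ve / g0 = 2715 / 9.81 = 276.8 s

276.8 s


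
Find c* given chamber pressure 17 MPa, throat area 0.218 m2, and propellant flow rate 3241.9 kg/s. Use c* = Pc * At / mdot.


c* = 17e6 * 0.218 / 3241.9 = 1143 m/s

1143 m/s


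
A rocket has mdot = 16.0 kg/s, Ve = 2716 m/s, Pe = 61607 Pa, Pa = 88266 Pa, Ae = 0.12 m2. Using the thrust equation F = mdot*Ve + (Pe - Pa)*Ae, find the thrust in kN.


F = 16.0 * 2716 + (61607 - 88266) * 0.12 = 40257.0 N = 40.3 kN

40.3 kN


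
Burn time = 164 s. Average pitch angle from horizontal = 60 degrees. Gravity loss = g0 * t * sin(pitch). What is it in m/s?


GL = 9.81 * 164 * sin(60 deg) = 1393 m/s

1393 m/s


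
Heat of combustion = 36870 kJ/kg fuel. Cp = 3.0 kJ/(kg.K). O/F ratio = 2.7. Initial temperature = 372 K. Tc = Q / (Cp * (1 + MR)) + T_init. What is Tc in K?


Tc = 36870 / (3.0 * (1 + 2.7)) + 372 = 3694 K

3694 K


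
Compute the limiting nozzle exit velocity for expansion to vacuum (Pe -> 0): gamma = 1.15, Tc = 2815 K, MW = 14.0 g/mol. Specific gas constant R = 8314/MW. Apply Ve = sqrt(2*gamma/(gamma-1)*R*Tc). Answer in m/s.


R = 8314 / 14.0 = 593.86 J/(kg.K)
Ve = sqrt(2 * 1.15 / (1.15 - 1) * 593.86 * 2815) = 5063 m/s

5063 m/s


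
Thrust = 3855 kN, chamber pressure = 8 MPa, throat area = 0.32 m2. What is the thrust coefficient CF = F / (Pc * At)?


CF = 3855000 / (8e6 * 0.32) = 1.51

1.51


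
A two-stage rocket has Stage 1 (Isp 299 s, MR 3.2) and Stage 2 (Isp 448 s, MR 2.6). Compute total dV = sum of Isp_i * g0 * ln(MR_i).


dV1 = 299 * 9.81 * ln(3.2) = 3411.7 m/s
dV2 = 448 * 9.81 * ln(2.6) = 4199.4 m/s
Total dV = 3411.7 + 4199.4 = 7611.1 m/s ~ 7611 m/s

7611 m/s


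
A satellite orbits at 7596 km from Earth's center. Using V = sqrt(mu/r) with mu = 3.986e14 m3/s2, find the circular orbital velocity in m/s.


V = sqrt(3.986e14 / 7596000) = 7244 m/s

7244 m/s


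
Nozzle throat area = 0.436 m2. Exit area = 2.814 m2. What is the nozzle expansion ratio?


AR = 2.814 / 0.436 = 6.5

6.5


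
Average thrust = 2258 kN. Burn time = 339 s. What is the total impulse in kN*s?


It = 2258 * 339 = 765462 kN*s

765462 kN*s


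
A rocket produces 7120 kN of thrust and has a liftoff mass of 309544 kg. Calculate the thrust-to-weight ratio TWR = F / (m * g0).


TWR = 7120000 / (309544 * 9.81) = 2.34

2.34


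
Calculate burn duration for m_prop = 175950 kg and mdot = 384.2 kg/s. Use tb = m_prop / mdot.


tb = 175950 / 384.2 = 458.0 s

458.0 s


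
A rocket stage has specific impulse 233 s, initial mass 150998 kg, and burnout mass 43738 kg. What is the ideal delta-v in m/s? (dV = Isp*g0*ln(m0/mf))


Ve = 233 * 9.81 = 2285.73 m/s
dV = 2285.73 * ln(150998/43738) = 2832 m/s

2832 m/s


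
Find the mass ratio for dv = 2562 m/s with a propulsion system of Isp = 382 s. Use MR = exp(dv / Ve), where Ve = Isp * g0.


Ve = 382 * 9.81 = 3747.42 m/s
MR = exp(2562 / 3747.42) = 1.981

1.981


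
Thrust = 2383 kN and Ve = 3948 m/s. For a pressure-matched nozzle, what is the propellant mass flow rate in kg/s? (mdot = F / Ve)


mdot = F / Ve = 2383000 / 3948 = 603.6 kg/s

603.6 kg/s


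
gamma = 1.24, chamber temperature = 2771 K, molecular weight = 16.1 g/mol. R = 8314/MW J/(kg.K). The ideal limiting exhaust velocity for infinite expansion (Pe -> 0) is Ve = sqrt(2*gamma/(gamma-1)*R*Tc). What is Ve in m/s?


R = 8314 / 16.1 = 516.4 J/(kg.K)
Ve = sqrt(2 * 1.24 / (1.24 - 1) * 516.4 * 2771) = 3845 m/s

3845 m/s


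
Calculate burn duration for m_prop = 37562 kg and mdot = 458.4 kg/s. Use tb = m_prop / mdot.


tb = 37562 / 458.4 = 81.9 s

81.9 s
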